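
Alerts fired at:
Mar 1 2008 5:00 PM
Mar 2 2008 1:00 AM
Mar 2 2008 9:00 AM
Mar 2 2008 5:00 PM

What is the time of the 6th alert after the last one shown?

The interval is a steady 8 hours (8, 8, 8).
Mar 2 2008 5:00 PM + 8 h = Mar 3 2008 1:00 AM.
Mar 3 2008 1:00 AM + 8 h = Mar 3 2008 9:00 AM.
Mar 3 2008 9:00 AM + 8 h = Mar 3 2008 5:00 PM.
Mar 3 2008 5:00 PM + 8 h = Mar 4 2008 1:00 AM.
Mar 4 2008 1:00 AM + 8 h = Mar 4 2008 9:00 AM.
Mar 4 2008 9:00 AM + 8 h = Mar 4 2008 5:00 PM.

Mar 4 2008 5:00 PM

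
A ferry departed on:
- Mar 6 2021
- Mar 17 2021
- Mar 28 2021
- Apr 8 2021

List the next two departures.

Apr 19 2021, Apr 30 2021

Every event comes 11 days after the last (11, 11, 11).
Apr 8 2021 + 11 days = Apr 19 2021.
Apr 19 2021 + 11 days = Apr 30 2021.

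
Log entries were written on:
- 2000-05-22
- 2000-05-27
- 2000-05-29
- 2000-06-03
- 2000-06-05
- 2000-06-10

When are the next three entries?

Gaps: 5, 2, 5, 2, 5 days — not constant, but cyclic with period 2.
The events fall on every Monday and Saturday.
Next Monday: 2000-06-12.
The following Saturday is 2000-06-17.
The following Monday is 2000-06-19.

2000-06-12, 2000-06-17, 2000-06-19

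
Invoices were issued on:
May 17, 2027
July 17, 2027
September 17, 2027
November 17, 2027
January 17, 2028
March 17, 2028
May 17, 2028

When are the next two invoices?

July 17, 2028; September 17, 2028

The day-of-month is always 17 (61, 62, 61, 61, 60, 61 days between events).
So this recurs on the 17th of every 2 months.
July 2028: July 17, 2028.
September 2028: September 17, 2028.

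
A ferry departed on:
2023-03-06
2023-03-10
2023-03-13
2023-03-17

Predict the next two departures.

Gaps: 4, 3, 4 days — not constant, but cyclic with period 2.
The events fall on every Monday and Friday.
Next Monday: 2023-03-20.
Next Friday: 2023-03-24.

2023-03-20, 2023-03-24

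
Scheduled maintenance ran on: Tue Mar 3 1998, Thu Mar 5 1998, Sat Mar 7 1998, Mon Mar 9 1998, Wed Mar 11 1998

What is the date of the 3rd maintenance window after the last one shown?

Tue Mar 17 1998

Gaps between consecutive events: 2, 2, 2, 2 days — a constant 2-day interval.
Wed Mar 11 1998 + 2 days = Fri Mar 13 1998.
Fri Mar 13 1998 + 2 days = Sun Mar 15 1998.
Sun Mar 15 1998 + 2 days = Tue Mar 17 1998.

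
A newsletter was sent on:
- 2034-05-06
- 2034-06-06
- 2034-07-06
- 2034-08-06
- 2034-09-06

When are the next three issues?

The day-of-month is always 6 (31, 30, 31, 31 days between events).
So this recurs on the 6th of each month.
October 2034: 2034-10-06.
Next: November 2034 → 2034-11-06.
Next: December 2034 → 2034-12-06.

2034-10-06, 2034-11-06, 2034-12-06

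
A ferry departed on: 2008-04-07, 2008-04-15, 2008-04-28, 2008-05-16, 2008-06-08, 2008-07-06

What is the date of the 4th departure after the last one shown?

The spacing grows by 5 each time: 8, 13, 18, 23, 28 days.
Next gap: 33 days. 2008-07-06 + 33 days = 2008-08-08.
Next gap: 38 days. 2008-08-08 + 38 days = 2008-09-15.
Next gap: 43 days. 2008-09-15 + 43 days = 2008-10-28.
Next gap: 48 days. 2008-10-28 + 48 days = 2008-12-15.

2008-12-15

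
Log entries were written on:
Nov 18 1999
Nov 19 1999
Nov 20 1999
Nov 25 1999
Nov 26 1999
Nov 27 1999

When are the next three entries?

Every event lands on a Thursday or Friday or Saturday (gaps cycle 1, 1, 5, 1, 1).
So the schedule is: every Thursday, Friday and Saturday.
The following Thursday is Dec 2 1999.
Next Friday: Dec 3 1999.
Next Saturday: Dec 4 1999.

Dec 2 1999, Dec 3 1999, Dec 4 1999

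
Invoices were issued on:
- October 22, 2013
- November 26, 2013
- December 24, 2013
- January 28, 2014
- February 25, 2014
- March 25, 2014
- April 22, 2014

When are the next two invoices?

Gaps: 35, 28, 35, 28, 28, 28 days — a mix of 28 and 35. Every date is a Tuesday.
Each is the 4th Tuesday of its month.
May 2014 — 4th Tuesday is May 27, 2014.
4th Tuesday of June 2014: June 24, 2014.

May 27, 2014; June 24, 2014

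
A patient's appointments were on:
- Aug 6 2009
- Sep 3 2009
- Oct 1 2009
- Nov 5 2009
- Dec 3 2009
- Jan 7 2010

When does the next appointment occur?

Feb 4 2010

Gaps: 28, 28, 35, 28, 35 days — a mix of 28 and 35. Every date is a Thursday.
Each is the 1st Thursday of its month.
1st Thursday of February 2010: Feb 4 2010.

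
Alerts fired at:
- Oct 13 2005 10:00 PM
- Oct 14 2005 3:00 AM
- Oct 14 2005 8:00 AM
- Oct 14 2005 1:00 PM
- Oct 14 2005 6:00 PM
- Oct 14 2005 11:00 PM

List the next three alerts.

Spacing: 5, 5, 5, 5, 5 h — constant 5 h.
Oct 14 2005 11:00 PM + 5 h = Oct 15 2005 4:00 AM.
Oct 15 2005 4:00 AM + 5 h = Oct 15 2005 9:00 AM.
Oct 15 2005 9:00 AM + 5 h = Oct 15 2005 2:00 PM.

Oct 15 2005 4:00 AM, Oct 15 2005 9:00 AM, Oct 15 2005 2:00 PM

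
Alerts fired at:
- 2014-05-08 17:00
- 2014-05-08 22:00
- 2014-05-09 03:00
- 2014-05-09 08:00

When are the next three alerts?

2014-05-09 13:00, 2014-05-09 18:00, 2014-05-09 23:00

The interval is a steady 5 hours (5, 5, 5).
2014-05-09 08:00 + 5 h = 2014-05-09 13:00.
2014-05-09 13:00 + 5 h = 2014-05-09 18:00.
2014-05-09 18:00 + 5 h = 2014-05-09 23:00.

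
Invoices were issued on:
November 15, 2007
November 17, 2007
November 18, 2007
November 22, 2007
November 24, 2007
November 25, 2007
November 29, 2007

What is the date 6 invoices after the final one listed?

Every event lands on a Thursday or Saturday or Sunday (gaps cycle 2, 1, 4, 2, 1, 4).
So the schedule is: every Thursday, Saturday and Sunday.
Next Saturday: December 1, 2007.
Next Sunday: December 2, 2007.
The following Thursday is December 6, 2007.
The following Saturday is December 8, 2007.
Next Sunday: December 9, 2007.
The following Thursday is December 13, 2007.

December 13, 2007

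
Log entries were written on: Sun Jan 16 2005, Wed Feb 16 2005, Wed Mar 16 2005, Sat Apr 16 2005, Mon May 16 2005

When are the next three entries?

Gaps: 31, 28, 31, 30 days — not constant. Every event is on the 16th of the month.
Pattern: the 16th of each month.
Next: June 2005 → Thu Jun 16 2005.
Next: July 2005 → Sat Jul 16 2005.
August 2005: Tue Aug 16 2005.

Thu Jun 16 2005, Sat Jul 16 2005, Tue Aug 16 2005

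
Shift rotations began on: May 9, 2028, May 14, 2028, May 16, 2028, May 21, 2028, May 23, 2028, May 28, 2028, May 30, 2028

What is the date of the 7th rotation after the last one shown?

June 25, 2028

Every event lands on a Tuesday or Sunday (gaps cycle 5, 2, 5, 2, 5, 2).
So the schedule is: every Tuesday and Sunday.
Next Sunday: June 4, 2028.
The following Tuesday is June 6, 2028.
The following Sunday is June 11, 2028.
The following Tuesday is June 13, 2028.
Next Sunday: June 18, 2028.
The following Tuesday is June 20, 2028.
The following Sunday is June 25, 2028.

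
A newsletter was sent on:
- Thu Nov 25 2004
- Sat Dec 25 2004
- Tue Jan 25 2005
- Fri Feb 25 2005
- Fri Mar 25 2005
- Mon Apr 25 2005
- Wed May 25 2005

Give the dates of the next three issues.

Sat Jun 25 2005, Mon Jul 25 2005, Thu Aug 25 2005

Each date is the 25th; the gaps (30, 31, 31, 28, 31, 30) track the month lengths.
The rule is the 25th of each month.
June 2005: Sat Jun 25 2005.
Next: July 2005 → Mon Jul 25 2005.
Next: August 2005 → Thu Aug 25 2005.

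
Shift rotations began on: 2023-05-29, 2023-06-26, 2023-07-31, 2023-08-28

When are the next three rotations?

2023-09-25, 2023-10-30, 2023-11-27

Every date is a Monday; gaps 28, 35, 28 days.
Each is the last Monday of its month (at least one falls on the 29th or later, ruling out '4th Monday').
September 2023 ends with Monday 2023-09-25.
Last Monday of October 2023: 2023-10-30.
November 2023 ends with Monday 2023-11-27.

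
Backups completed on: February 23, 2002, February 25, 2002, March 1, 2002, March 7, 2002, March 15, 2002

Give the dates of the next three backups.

Gaps: 2, 4, 6, 8 days — each gap is 2 larger than the previous one.
Next gap: 10 days. March 15, 2002 + 10 days = March 25, 2002.
Next gap: 12 days. March 25, 2002 + 12 days = April 6, 2002.
Next gap: 14 days. April 6, 2002 + 14 days = April 20, 2002.

March 25, 2002; April 6, 2002; April 20, 2002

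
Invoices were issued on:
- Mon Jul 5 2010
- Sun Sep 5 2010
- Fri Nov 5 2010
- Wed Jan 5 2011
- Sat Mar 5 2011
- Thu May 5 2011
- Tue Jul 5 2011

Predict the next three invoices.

The day-of-month is always 5 (62, 61, 61, 59, 61, 61 days between events).
So this recurs on the 5th of every 2 months.
September 2011: Mon Sep 5 2011.
Next: November 2011 → Sat Nov 5 2011.
Next: January 2012 → Thu Jan 5 2012.

Mon Sep 5 2011, Sat Nov 5 2011, Thu Jan 5 2012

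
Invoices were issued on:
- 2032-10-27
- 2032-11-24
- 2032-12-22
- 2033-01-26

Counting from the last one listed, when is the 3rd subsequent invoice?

2033-04-27

All dates are Wednesdays, 28, 28, 35 days apart.
Specifically, the 4th Wednesday of each month.
4th Wednesday of February 2033: 2033-02-23.
4th Wednesday of March 2033: 2033-03-23.
April 2033 — 4th Wednesday is 2033-04-27.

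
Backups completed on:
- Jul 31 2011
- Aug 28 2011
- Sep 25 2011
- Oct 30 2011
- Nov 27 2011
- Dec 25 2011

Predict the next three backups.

All Sundays; the gaps (28, 28, 35, 28, 28) vary with month length.
This is the last Sunday of each month.
January 2012 ends with Sunday Jan 29 2012.
Last Sunday of February 2012: Feb 26 2012.
Last Sunday of March 2012: Mar 25 2012.

Jan 29 2012, Feb 26 2012, Mar 25 2012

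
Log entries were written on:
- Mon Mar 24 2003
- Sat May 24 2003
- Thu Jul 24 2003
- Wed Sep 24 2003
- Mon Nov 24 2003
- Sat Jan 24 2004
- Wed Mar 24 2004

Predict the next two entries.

The day-of-month is always 24 (61, 61, 62, 61, 61, 60 days between events).
So this recurs on the 24th of every 2 months.
Next: May 2004 → Mon May 24 2004.
Next: July 2004 → Sat Jul 24 2004.

Mon May 24 2004, Sat Jul 24 2004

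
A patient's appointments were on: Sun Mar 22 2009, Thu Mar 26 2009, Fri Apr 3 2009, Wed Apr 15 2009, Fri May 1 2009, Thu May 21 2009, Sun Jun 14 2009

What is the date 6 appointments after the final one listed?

Thu Jan 28 2010

Gaps: 4, 8, 12, 16, 20, 24 days — each gap is 4 larger than the previous one.
Next gap: 28 days. Sun Jun 14 2009 + 28 days = Sun Jul 12 2009.
Next gap: 32 days. Sun Jul 12 2009 + 32 days = Thu Aug 13 2009.
Next gap: 36 days. Thu Aug 13 2009 + 36 days = Fri Sep 18 2009.
Next gap: 40 days. Fri Sep 18 2009 + 40 days = Wed Oct 28 2009.
Next gap: 44 days. Wed Oct 28 2009 + 44 days = Fri Dec 11 2009.
Next gap: 48 days. Fri Dec 11 2009 + 48 days = Thu Jan 28 2010.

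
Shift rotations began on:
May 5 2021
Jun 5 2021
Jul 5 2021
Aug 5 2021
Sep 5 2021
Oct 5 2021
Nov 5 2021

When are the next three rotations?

Dec 5 2021, Jan 5 2022, Feb 5 2022

Gaps: 31, 30, 31, 31, 30, 31 days — not constant. Every event is on the 5th of the month.
Pattern: the 5th of each month.
December 2021: Dec 5 2021.
Next: January 2022 → Jan 5 2022.
February 2022: Feb 5 2022.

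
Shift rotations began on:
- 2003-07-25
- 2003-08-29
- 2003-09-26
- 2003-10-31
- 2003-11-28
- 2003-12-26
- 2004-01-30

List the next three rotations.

2004-02-27, 2004-03-26, 2004-04-30

These are Fridays with 35, 28, 35, 28, 28, 35-day gaps.
Each is the final Friday of its month — 2003-08-29 is past the 28th, so '4th Friday' doesn't fit.
Last Friday of February 2004: 2004-02-27.
Last Friday of March 2004: 2004-03-26.
April 2004 ends with Friday 2004-04-30.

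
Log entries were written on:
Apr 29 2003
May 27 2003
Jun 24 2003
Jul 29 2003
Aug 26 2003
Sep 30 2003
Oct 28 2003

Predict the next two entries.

These are Tuesdays with 28, 28, 35, 28, 35, 28-day gaps.
Each is the final Tuesday of its month — Apr 29 2003 is past the 28th, so '4th Tuesday' doesn't fit.
Last Tuesday of November 2003: Nov 25 2003.
Last Tuesday of December 2003: Dec 30 2003.

Nov 25 2003, Dec 30 2003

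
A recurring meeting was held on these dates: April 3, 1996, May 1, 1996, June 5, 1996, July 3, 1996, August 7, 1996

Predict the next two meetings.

September 4, 1996; October 2, 1996

Gaps: 28, 35, 28, 35 days — a mix of 28 and 35. Every date is a Wednesday.
Each is the 1st Wednesday of its month.
September 1996 — 1st Wednesday is September 4, 1996.
October 1996 — 1st Wednesday is October 2, 1996.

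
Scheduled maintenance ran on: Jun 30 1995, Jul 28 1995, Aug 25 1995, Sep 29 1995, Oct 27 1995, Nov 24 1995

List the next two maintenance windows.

Dec 29 1995, Jan 26 1996

All Fridays; the gaps (28, 28, 35, 28, 28) vary with month length.
This is the last Friday of each month.
December 1995 ends with Friday Dec 29 1995.
January 1996 ends with Friday Jan 26 1996.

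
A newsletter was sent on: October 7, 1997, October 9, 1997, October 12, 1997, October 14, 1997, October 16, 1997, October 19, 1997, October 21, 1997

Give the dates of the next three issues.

October 23, 1997; October 26, 1997; October 28, 1997

Gaps: 2, 3, 2, 2, 3, 2 days — not constant, but cyclic with period 3.
The events fall on every Tuesday, Thursday and Sunday.
Next Thursday: October 23, 1997.
The following Sunday is October 26, 1997.
Next Tuesday: October 28, 1997.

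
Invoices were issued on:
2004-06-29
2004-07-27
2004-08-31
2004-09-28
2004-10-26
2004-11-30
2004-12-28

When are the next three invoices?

All Tuesdays; the gaps (28, 35, 28, 28, 35, 28) vary with month length.
This is the last Tuesday of each month.
Last Tuesday of January 2005: 2005-01-25.
Last Tuesday of February 2005: 2005-02-22.
Last Tuesday of March 2005: 2005-03-29.

2005-01-25, 2005-02-22, 2005-03-29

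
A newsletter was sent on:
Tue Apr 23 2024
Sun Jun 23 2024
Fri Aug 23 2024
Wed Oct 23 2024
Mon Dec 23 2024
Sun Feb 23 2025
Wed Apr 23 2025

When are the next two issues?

Each date is the 23rd; the gaps (61, 61, 61, 61, 62, 59) track the month lengths.
The rule is the 23rd of every 2 months.
Next: June 2025 → Mon Jun 23 2025.
August 2025: Sat Aug 23 2025.

Mon Jun 23 2025, Sat Aug 23 2025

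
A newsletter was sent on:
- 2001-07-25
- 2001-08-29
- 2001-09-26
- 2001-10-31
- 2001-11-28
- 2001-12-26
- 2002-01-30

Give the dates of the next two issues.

2002-02-27, 2002-03-27

All Wednesdays; the gaps (35, 28, 35, 28, 28, 35) vary with month length.
This is the last Wednesday of each month.
February 2002 ends with Wednesday 2002-02-27.
Last Wednesday of March 2002: 2002-03-27.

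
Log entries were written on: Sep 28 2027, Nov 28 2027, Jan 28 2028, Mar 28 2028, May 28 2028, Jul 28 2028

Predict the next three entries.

Sep 28 2028, Nov 28 2028, Jan 28 2029

Each date is the 28th; the gaps (61, 61, 60, 61, 61) track the month lengths.
The rule is the 28th of every 2 months.
Next: September 2028 → Sep 28 2028.
November 2028: Nov 28 2028.
January 2029: Jan 28 2029.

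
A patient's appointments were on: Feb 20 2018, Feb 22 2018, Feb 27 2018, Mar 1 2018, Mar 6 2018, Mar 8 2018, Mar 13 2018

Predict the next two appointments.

Mar 15 2018, Mar 20 2018

Gaps: 2, 5, 2, 5, 2, 5 days — not constant, but cyclic with period 2.
The events fall on every Tuesday and Thursday.
Next Thursday: Mar 15 2018.
The following Tuesday is Mar 20 2018.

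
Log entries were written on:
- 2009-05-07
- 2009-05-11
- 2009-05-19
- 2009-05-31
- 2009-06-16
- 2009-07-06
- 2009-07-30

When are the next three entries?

2009-08-27, 2009-09-28, 2009-11-03

Gaps: 4, 8, 12, 16, 20, 24 days — each gap is 4 larger than the previous one.
Next gap: 28 days. 2009-07-30 + 28 days = 2009-08-27.
Next gap: 32 days. 2009-08-27 + 32 days = 2009-09-28.
Next gap: 36 days. 2009-09-28 + 36 days = 2009-11-03.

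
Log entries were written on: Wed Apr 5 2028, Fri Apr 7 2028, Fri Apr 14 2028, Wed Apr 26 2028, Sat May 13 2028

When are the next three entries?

Intervals are 2, 7, 12, 17 days — an arithmetic progression with common difference 5.
Next gap: 22 days. Sat May 13 2028 + 22 days = Sun Jun 4 2028.
Next gap: 27 days. Sun Jun 4 2028 + 27 days = Sat Jul 1 2028.
Next gap: 32 days. Sat Jul 1 2028 + 32 days = Wed Aug 2 2028.

Sun Jun 4 2028, Sat Jul 1 2028, Wed Aug 2 2028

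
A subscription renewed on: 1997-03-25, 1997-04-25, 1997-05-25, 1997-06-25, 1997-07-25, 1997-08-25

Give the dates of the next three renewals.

1997-09-25, 1997-10-25, 1997-11-25

Gaps: 31, 30, 31, 30, 31 days — not constant. Every event is on the 25th of the month.
Pattern: the 25th of each month.
Next: September 1997 → 1997-09-25.
October 1997: 1997-10-25.
November 1997: 1997-11-25.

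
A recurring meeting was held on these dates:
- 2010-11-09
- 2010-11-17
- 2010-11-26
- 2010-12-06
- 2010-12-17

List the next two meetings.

2010-12-29, 2011-01-11

Intervals are 8, 9, 10, 11 days — an arithmetic progression with common difference 1.
Next gap: 12 days. 2010-12-17 + 12 days = 2010-12-29.
Next gap: 13 days. 2010-12-29 + 13 days = 2011-01-11.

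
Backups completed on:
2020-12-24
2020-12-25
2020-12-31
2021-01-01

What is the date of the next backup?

Every event lands on a Thursday or Friday (gaps cycle 1, 6, 1).
So the schedule is: every Thursday and Friday.
The following Thursday is 2021-01-07.

2021-01-07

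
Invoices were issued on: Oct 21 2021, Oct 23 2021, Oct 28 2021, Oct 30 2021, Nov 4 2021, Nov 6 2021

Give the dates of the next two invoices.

Every event lands on a Thursday or Saturday (gaps cycle 2, 5, 2, 5, 2).
So the schedule is: every Thursday and Saturday.
Next Thursday: Nov 11 2021.
The following Saturday is Nov 13 2021.

Nov 11 2021, Nov 13 2021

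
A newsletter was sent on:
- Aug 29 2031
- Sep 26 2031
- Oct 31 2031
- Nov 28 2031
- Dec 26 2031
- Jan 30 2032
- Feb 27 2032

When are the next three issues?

Mar 26 2032, Apr 30 2032, May 28 2032

These are Fridays with 28, 35, 28, 28, 35, 28-day gaps.
Each is the final Friday of its month — Aug 29 2031 is past the 28th, so '4th Friday' doesn't fit.
March 2032 ends with Friday Mar 26 2032.
April 2032 ends with Friday Apr 30 2032.
Last Friday of May 2032: May 28 2032.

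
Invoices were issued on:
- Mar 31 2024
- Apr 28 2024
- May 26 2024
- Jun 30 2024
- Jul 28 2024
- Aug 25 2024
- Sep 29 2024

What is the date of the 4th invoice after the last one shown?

Jan 26 2025

These are Sundays with 28, 28, 35, 28, 28, 35-day gaps.
Each is the final Sunday of its month — Mar 31 2024 is past the 28th, so '4th Sunday' doesn't fit.
Last Sunday of October 2024: Oct 27 2024.
Last Sunday of November 2024: Nov 24 2024.
December 2024 ends with Sunday Dec 29 2024.
January 2025 ends with Sunday Jan 26 2025.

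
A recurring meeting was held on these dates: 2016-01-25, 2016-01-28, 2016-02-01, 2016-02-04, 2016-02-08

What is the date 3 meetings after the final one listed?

Gaps: 3, 4, 3, 4 days — not constant, but cyclic with period 2.
The events fall on every Monday and Thursday.
Next Thursday: 2016-02-11.
The following Monday is 2016-02-15.
The following Thursday is 2016-02-18.

2016-02-18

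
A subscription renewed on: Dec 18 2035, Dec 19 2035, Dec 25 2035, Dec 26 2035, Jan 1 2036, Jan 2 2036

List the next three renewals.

Jan 8 2036, Jan 9 2036, Jan 15 2036

The gap pattern 1, 6, 1, 6, 1 repeats every 2 events.
These are the Tuesdays and Wednesdays of each week.
The following Tuesday is Jan 8 2036.
The following Wednesday is Jan 9 2036.
The following Tuesday is Jan 15 2036.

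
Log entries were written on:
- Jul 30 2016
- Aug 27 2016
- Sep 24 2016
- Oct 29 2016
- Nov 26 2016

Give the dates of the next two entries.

These are Saturdays with 28, 28, 35, 28-day gaps.
Each is the final Saturday of its month — Jul 30 2016 is past the 28th, so '4th Saturday' doesn't fit.
December 2016 ends with Saturday Dec 31 2016.
January 2017 ends with Saturday Jan 28 2017.

Dec 31 2016, Jan 28 2017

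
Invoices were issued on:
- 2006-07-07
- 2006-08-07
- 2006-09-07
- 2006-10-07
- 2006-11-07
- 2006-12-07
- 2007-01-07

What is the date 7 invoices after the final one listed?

Each date is the 7th; the gaps (31, 31, 30, 31, 30, 31) track the month lengths.
The rule is the 7th of each month.
February 2007: 2007-02-07.
Next: March 2007 → 2007-03-07.
April 2007: 2007-04-07.
May 2007: 2007-05-07.
June 2007: 2007-06-07.
Next: July 2007 → 2007-07-07.
Next: August 2007 → 2007-08-07.

2007-08-07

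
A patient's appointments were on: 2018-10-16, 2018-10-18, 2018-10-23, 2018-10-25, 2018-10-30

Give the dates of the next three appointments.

The gap pattern 2, 5, 2, 5 repeats every 2 events.
These are the Tuesdays and Thursdays of each week.
Next Thursday: 2018-11-01.
Next Tuesday: 2018-11-06.
The following Thursday is 2018-11-08.

2018-11-01, 2018-11-06, 2018-11-08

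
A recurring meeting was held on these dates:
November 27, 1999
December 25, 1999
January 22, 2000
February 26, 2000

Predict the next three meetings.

March 25, 2000; April 22, 2000; May 27, 2000

All dates are Saturdays, 28, 28, 35 days apart.
Specifically, the 4th Saturday of each month.
March 2000 — 4th Saturday is March 25, 2000.
April 2000 — 4th Saturday is April 22, 2000.
May 2000 — 4th Saturday is May 27, 2000.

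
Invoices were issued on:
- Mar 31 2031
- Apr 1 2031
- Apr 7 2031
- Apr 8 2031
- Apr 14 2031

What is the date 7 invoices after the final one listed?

The gap pattern 1, 6, 1, 6 repeats every 2 events.
These are the Mondays and Tuesdays of each week.
The following Tuesday is Apr 15 2031.
Next Monday: Apr 21 2031.
The following Tuesday is Apr 22 2031.
The following Monday is Apr 28 2031.
Next Tuesday: Apr 29 2031.
The following Monday is May 5 2031.
The following Tuesday is May 6 2031.

May 6 2031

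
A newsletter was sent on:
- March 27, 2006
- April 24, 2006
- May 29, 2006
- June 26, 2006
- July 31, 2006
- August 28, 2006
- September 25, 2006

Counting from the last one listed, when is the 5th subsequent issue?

These are Mondays with 28, 35, 28, 35, 28, 28-day gaps.
Each is the final Monday of its month — May 29, 2006 is past the 28th, so '4th Monday' doesn't fit.
October 2006 ends with Monday October 30, 2006.
Last Monday of November 2006: November 27, 2006.
Last Monday of December 2006: December 25, 2006.
January 2007 ends with Monday January 29, 2007.
Last Monday of February 2007: February 26, 2007.

February 26, 2007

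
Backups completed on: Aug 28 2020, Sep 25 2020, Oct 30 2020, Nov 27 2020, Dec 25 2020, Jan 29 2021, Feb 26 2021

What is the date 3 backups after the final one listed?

May 28 2021

All Fridays; the gaps (28, 35, 28, 28, 35, 28) vary with month length.
This is the last Friday of each month.
March 2021 ends with Friday Mar 26 2021.
Last Friday of April 2021: Apr 30 2021.
Last Friday of May 2021: May 28 2021.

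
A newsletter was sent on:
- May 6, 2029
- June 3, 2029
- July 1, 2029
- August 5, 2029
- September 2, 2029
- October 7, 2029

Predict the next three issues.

These are Sundays at 28- or 35-day spacing (28, 28, 35, 28, 35).
The pattern: 1st Sunday of the month.
November 2029 — 1st Sunday is November 4, 2029.
December 2029 — 1st Sunday is December 2, 2029.
January 2030 — 1st Sunday is January 6, 2030.

November 4, 2029; December 2, 2029; January 6, 2030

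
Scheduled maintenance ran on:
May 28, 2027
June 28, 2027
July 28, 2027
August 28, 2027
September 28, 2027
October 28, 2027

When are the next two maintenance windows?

November 28, 2027; December 28, 2027

The day-of-month is always 28 (31, 30, 31, 31, 30 days between events).
So this recurs on the 28th of each month.
Next: November 2027 → November 28, 2027.
December 2027: December 28, 2027.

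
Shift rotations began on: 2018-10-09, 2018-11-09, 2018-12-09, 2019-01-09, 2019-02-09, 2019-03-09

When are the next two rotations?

Gaps: 31, 30, 31, 31, 28 days — not constant. Every event is on the 9th of the month.
Pattern: the 9th of each month.
April 2019: 2019-04-09.
May 2019: 2019-05-09.

2019-04-09, 2019-05-09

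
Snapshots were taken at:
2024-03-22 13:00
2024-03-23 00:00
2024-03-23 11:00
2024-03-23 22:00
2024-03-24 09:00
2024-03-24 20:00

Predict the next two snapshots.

Spacing: 11, 11, 11, 11, 11 h — constant 11 h.
2024-03-24 20:00 + 11 h = 2024-03-25 07:00.
2024-03-25 07:00 + 11 h = 2024-03-25 18:00.

2024-03-25 07:00, 2024-03-25 18:00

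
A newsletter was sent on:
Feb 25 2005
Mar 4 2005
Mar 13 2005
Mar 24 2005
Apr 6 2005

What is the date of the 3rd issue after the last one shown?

May 27 2005

Intervals are 7, 9, 11, 13 days — an arithmetic progression with common difference 2.
Next gap: 15 days. Apr 6 2005 + 15 days = Apr 21 2005.
Next gap: 17 days. Apr 21 2005 + 17 days = May 8 2005.
Next gap: 19 days. May 8 2005 + 19 days = May 27 2005.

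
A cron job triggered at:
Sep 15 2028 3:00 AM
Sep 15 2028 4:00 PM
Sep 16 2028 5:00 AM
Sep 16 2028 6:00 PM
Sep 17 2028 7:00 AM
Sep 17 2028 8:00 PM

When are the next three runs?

Spacing: 13, 13, 13, 13, 13 h — constant 13 h.
Sep 17 2028 8:00 PM + 13 h = Sep 18 2028 9:00 AM.
Sep 18 2028 9:00 AM + 13 h = Sep 18 2028 10:00 PM.
Sep 18 2028 10:00 PM + 13 h = Sep 19 2028 11:00 AM.

Sep 18 2028 9:00 AM, Sep 18 2028 10:00 PM, Sep 19 2028 11:00 AM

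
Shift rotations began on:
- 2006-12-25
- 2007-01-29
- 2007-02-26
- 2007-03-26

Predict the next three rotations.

2007-04-30, 2007-05-28, 2007-06-25

All Mondays; the gaps (35, 28, 28) vary with month length.
This is the last Monday of each month.
Last Monday of April 2007: 2007-04-30.
Last Monday of May 2007: 2007-05-28.
June 2007 ends with Monday 2007-06-25.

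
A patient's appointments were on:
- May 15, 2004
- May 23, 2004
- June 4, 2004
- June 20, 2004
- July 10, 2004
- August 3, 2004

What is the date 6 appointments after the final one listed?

The spacing grows by 4 each time: 8, 12, 16, 20, 24 days.
Next gap: 28 days. August 3, 2004 + 28 days = August 31, 2004.
Next gap: 32 days. August 31, 2004 + 32 days = October 2, 2004.
Next gap: 36 days. October 2, 2004 + 36 days = November 7, 2004.
Next gap: 40 days. November 7, 2004 + 40 days = December 17, 2004.
Next gap: 44 days. December 17, 2004 + 44 days = January 30, 2005.
Next gap: 48 days. January 30, 2005 + 48 days = March 19, 2005.

March 19, 2005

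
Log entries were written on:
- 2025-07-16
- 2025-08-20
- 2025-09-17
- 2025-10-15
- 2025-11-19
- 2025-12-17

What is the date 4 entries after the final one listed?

2026-04-15

All dates are Wednesdays, 35, 28, 28, 35, 28 days apart.
Specifically, the 3rd Wednesday of each month.
3rd Wednesday of January 2026: 2026-01-21.
February 2026 — 3rd Wednesday is 2026-02-18.
March 2026 — 3rd Wednesday is 2026-03-18.
3rd Wednesday of April 2026: 2026-04-15.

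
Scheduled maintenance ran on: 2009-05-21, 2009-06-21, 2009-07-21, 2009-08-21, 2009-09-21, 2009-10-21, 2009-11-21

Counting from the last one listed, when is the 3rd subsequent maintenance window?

Each date is the 21st; the gaps (31, 30, 31, 31, 30, 31) track the month lengths.
The rule is the 21st of each month.
December 2009: 2009-12-21.
January 2010: 2010-01-21.
February 2010: 2010-02-21.

2010-02-21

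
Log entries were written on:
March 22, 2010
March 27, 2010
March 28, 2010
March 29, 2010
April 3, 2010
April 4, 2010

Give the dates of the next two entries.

Gaps: 5, 1, 1, 5, 1 days — not constant, but cyclic with period 3.
The events fall on every Monday, Saturday and Sunday.
The following Monday is April 5, 2010.
Next Saturday: April 10, 2010.

April 5, 2010; April 10, 2010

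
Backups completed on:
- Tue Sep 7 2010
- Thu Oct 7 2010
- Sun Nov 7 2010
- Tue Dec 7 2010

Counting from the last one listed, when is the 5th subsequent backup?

Sat May 7 2011

The day-of-month is always 7 (30, 31, 30 days between events).
So this recurs on the 7th of each month.
January 2011: Fri Jan 7 2011.
February 2011: Mon Feb 7 2011.
March 2011: Mon Mar 7 2011.
April 2011: Thu Apr 7 2011.
Next: May 2011 → Sat May 7 2011.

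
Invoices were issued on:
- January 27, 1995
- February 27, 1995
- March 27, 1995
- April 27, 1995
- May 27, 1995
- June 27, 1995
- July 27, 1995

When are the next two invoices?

August 27, 1995; September 27, 1995

The day-of-month is always 27 (31, 28, 31, 30, 31, 30 days between events).
So this recurs on the 27th of each month.
August 1995: August 27, 1995.
Next: September 1995 → September 27, 1995.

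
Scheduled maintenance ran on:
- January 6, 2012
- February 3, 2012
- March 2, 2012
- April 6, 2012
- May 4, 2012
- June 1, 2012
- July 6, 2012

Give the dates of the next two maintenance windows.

All dates are Fridays, 28, 28, 35, 28, 28, 35 days apart.
Specifically, the 1st Friday of each month.
August 2012 — 1st Friday is August 3, 2012.
1st Friday of September 2012: September 7, 2012.

August 3, 2012; September 7, 2012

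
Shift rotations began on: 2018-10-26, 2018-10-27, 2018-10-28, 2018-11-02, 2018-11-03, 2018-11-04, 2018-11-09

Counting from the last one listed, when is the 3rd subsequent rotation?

2018-11-16

The gap pattern 1, 1, 5, 1, 1, 5 repeats every 3 events.
These are the Fridays, Saturdays and Sundays of each week.
Next Saturday: 2018-11-10.
The following Sunday is 2018-11-11.
Next Friday: 2018-11-16.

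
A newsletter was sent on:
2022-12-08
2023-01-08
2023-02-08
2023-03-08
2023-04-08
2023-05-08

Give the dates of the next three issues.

2023-06-08, 2023-07-08, 2023-08-08

Each date is the 8th; the gaps (31, 31, 28, 31, 30) track the month lengths.
The rule is the 8th of each month.
Next: June 2023 → 2023-06-08.
Next: July 2023 → 2023-07-08.
August 2023: 2023-08-08.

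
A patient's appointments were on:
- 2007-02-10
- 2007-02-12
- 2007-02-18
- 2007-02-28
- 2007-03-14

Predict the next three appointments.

2007-04-01, 2007-04-23, 2007-05-19

Gaps: 2, 6, 10, 14 days — each gap is 4 larger than the previous one.
Next gap: 18 days. 2007-03-14 + 18 days = 2007-04-01.
Next gap: 22 days. 2007-04-01 + 22 days = 2007-04-23.
Next gap: 26 days. 2007-04-23 + 26 days = 2007-05-19.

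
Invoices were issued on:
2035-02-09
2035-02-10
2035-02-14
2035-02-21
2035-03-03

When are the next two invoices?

The spacing grows by 3 each time: 1, 4, 7, 10 days.
Next gap: 13 days. 2035-03-03 + 13 days = 2035-03-16.
Next gap: 16 days. 2035-03-16 + 16 days = 2035-04-01.

2035-03-16, 2035-04-01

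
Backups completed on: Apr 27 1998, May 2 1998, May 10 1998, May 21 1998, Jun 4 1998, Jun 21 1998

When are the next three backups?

The spacing grows by 3 each time: 5, 8, 11, 14, 17 days.
Next gap: 20 days. Jun 21 1998 + 20 days = Jul 11 1998.
Next gap: 23 days. Jul 11 1998 + 23 days = Aug 3 1998.
Next gap: 26 days. Aug 3 1998 + 26 days = Aug 29 1998.

Jul 11 1998, Aug 3 1998, Aug 29 1998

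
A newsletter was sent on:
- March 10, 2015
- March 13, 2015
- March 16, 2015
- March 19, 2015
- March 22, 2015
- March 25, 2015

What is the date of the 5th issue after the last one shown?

April 9, 2015

Every event comes 3 days after the last (3, 3, 3, 3, 3).
March 25, 2015 + 3 days = March 28, 2015.
March 28, 2015 + 3 days = March 31, 2015.
March 31, 2015 + 3 days = April 3, 2015.
April 3, 2015 + 3 days = April 6, 2015.
April 6, 2015 + 3 days = April 9, 2015.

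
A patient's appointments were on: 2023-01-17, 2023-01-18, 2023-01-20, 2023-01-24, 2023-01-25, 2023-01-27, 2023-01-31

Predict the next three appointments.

The gap pattern 1, 2, 4, 1, 2, 4 repeats every 3 events.
These are the Tuesdays, Wednesdays and Fridays of each week.
The following Wednesday is 2023-02-01.
Next Friday: 2023-02-03.
Next Tuesday: 2023-02-07.

2023-02-01, 2023-02-03, 2023-02-07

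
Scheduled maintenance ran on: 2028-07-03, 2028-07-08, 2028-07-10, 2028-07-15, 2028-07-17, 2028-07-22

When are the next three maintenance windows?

Gaps: 5, 2, 5, 2, 5 days — not constant, but cyclic with period 2.
The events fall on every Monday and Saturday.
The following Monday is 2028-07-24.
Next Saturday: 2028-07-29.
Next Monday: 2028-07-31.

2028-07-24, 2028-07-29, 2028-07-31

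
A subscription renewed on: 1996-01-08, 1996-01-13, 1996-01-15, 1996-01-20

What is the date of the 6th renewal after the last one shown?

Gaps: 5, 2, 5 days — not constant, but cyclic with period 2.
The events fall on every Monday and Saturday.
The following Monday is 1996-01-22.
Next Saturday: 1996-01-27.
The following Monday is 1996-01-29.
The following Saturday is 1996-02-03.
Next Monday: 1996-02-05.
Next Saturday: 1996-02-10.

1996-02-10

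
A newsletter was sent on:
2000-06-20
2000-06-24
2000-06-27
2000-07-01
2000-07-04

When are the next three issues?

2000-07-08, 2000-07-11, 2000-07-15

Every event lands on a Tuesday or Saturday (gaps cycle 4, 3, 4, 3).
So the schedule is: every Tuesday and Saturday.
The following Saturday is 2000-07-08.
Next Tuesday: 2000-07-11.
The following Saturday is 2000-07-15.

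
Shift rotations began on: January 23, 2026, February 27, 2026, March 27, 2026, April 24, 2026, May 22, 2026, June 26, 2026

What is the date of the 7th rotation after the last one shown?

January 22, 2027

All dates are Fridays, 35, 28, 28, 28, 35 days apart.
Specifically, the 4th Friday of each month.
July 2026 — 4th Friday is July 24, 2026.
4th Friday of August 2026: August 28, 2026.
September 2026 — 4th Friday is September 25, 2026.
4th Friday of October 2026: October 23, 2026.
4th Friday of November 2026: November 27, 2026.
December 2026 — 4th Friday is December 25, 2026.
4th Friday of January 2027: January 22, 2027.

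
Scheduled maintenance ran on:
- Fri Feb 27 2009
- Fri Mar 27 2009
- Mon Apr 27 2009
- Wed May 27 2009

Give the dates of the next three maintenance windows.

Each date is the 27th; the gaps (28, 31, 30) track the month lengths.
The rule is the 27th of each month.
Next: June 2009 → Sat Jun 27 2009.
July 2009: Mon Jul 27 2009.
Next: August 2009 → Thu Aug 27 2009.

Sat Jun 27 2009, Mon Jul 27 2009, Thu Aug 27 2009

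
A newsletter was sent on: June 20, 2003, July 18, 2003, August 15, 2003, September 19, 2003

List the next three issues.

All dates are Fridays, 28, 28, 35 days apart.
Specifically, the 3rd Friday of each month.
October 2003 — 3rd Friday is October 17, 2003.
3rd Friday of November 2003: November 21, 2003.
December 2003 — 3rd Friday is December 19, 2003.

October 17, 2003; November 21, 2003; December 19, 2003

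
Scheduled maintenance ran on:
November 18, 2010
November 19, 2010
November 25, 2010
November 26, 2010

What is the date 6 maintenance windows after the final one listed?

The gap pattern 1, 6, 1 repeats every 2 events.
These are the Thursdays and Fridays of each week.
Next Thursday: December 2, 2010.
Next Friday: December 3, 2010.
The following Thursday is December 9, 2010.
The following Friday is December 10, 2010.
Next Thursday: December 16, 2010.
Next Friday: December 17, 2010.

December 17, 2010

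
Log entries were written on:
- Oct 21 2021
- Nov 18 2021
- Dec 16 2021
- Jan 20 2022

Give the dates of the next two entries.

Feb 17 2022, Mar 17 2022

All dates are Thursdays, 28, 28, 35 days apart.
Specifically, the 3rd Thursday of each month.
February 2022 — 3rd Thursday is Feb 17 2022.
March 2022 — 3rd Thursday is Mar 17 2022.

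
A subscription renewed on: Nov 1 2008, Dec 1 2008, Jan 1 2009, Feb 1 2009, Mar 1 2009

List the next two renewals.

Apr 1 2009, May 1 2009

The day-of-month is always 1 (30, 31, 31, 28 days between events).
So this recurs on the 1st of each month.
Next: April 2009 → Apr 1 2009.
May 2009: May 1 2009.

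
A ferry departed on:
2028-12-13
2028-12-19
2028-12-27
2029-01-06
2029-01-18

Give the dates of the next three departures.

Intervals are 6, 8, 10, 12 days — an arithmetic progression with common difference 2.
Next gap: 14 days. 2029-01-18 + 14 days = 2029-02-01.
Next gap: 16 days. 2029-02-01 + 16 days = 2029-02-17.
Next gap: 18 days. 2029-02-17 + 18 days = 2029-03-07.

2029-02-01, 2029-02-17, 2029-03-07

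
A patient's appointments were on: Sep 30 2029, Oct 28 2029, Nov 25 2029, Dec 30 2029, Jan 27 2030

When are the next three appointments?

Feb 24 2030, Mar 31 2030, Apr 28 2030

Every date is a Sunday; gaps 28, 28, 35, 28 days.
Each is the last Sunday of its month (at least one falls on the 29th or later, ruling out '4th Sunday').
Last Sunday of February 2030: Feb 24 2030.
Last Sunday of March 2030: Mar 31 2030.
Last Sunday of April 2030: Apr 28 2030.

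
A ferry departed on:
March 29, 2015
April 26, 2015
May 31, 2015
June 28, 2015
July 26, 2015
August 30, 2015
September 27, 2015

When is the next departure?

These are Sundays with 28, 35, 28, 28, 35, 28-day gaps.
Each is the final Sunday of its month — March 29, 2015 is past the 28th, so '4th Sunday' doesn't fit.
Last Sunday of October 2015: October 25, 2015.

October 25, 2015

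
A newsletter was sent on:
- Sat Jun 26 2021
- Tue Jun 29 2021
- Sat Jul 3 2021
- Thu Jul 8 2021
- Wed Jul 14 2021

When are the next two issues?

Gaps: 3, 4, 5, 6 days — each gap is 1 larger than the previous one.
Next gap: 7 days. Wed Jul 14 2021 + 7 days = Wed Jul 21 2021.
Next gap: 8 days. Wed Jul 21 2021 + 8 days = Thu Jul 29 2021.

Wed Jul 21 2021, Thu Jul 29 2021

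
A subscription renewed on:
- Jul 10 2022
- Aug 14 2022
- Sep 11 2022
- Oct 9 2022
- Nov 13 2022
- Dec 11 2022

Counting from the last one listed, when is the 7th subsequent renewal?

All dates are Sundays, 35, 28, 28, 35, 28 days apart.
Specifically, the 2nd Sunday of each month.
January 2023 — 2nd Sunday is Jan 8 2023.
2nd Sunday of February 2023: Feb 12 2023.
2nd Sunday of March 2023: Mar 12 2023.
April 2023 — 2nd Sunday is Apr 9 2023.
2nd Sunday of May 2023: May 14 2023.
2nd Sunday of June 2023: Jun 11 2023.
July 2023 — 2nd Sunday is Jul 9 2023.

Jul 9 2023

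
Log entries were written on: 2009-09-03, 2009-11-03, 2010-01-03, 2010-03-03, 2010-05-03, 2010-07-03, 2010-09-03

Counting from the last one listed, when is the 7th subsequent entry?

Gaps: 61, 61, 59, 61, 61, 62 days — not constant. Every event is on the 3rd of the month.
Pattern: the 3rd of every 2 months.
Next: November 2010 → 2010-11-03.
January 2011: 2011-01-03.
March 2011: 2011-03-03.
May 2011: 2011-05-03.
Next: July 2011 → 2011-07-03.
Next: September 2011 → 2011-09-03.
November 2011: 2011-11-03.

2011-11-03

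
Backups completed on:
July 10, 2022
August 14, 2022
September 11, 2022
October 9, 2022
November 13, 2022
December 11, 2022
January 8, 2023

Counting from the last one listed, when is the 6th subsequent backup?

July 9, 2023

These are Sundays at 28- or 35-day spacing (35, 28, 28, 35, 28, 28).
The pattern: 2nd Sunday of the month.
2nd Sunday of February 2023: February 12, 2023.
March 2023 — 2nd Sunday is March 12, 2023.
2nd Sunday of April 2023: April 9, 2023.
May 2023 — 2nd Sunday is May 14, 2023.
2nd Sunday of June 2023: June 11, 2023.
2nd Sunday of July 2023: July 9, 2023.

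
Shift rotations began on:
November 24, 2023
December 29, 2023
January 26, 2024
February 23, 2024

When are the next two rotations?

March 29, 2024; April 26, 2024

All Fridays; the gaps (35, 28, 28) vary with month length.
This is the last Friday of each month.
March 2024 ends with Friday March 29, 2024.
April 2024 ends with Friday April 26, 2024.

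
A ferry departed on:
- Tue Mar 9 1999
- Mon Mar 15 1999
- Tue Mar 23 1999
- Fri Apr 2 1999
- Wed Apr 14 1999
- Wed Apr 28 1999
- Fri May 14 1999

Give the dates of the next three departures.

Tue Jun 1 1999, Mon Jun 21 1999, Tue Jul 13 1999

Intervals are 6, 8, 10, 12, 14, 16 days — an arithmetic progression with common difference 2.
Next gap: 18 days. Fri May 14 1999 + 18 days = Tue Jun 1 1999.
Next gap: 20 days. Tue Jun 1 1999 + 20 days = Mon Jun 21 1999.
Next gap: 22 days. Mon Jun 21 1999 + 22 days = Tue Jul 13 1999.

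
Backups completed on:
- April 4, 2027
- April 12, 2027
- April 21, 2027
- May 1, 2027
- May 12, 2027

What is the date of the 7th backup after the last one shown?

August 25, 2027

Gaps: 8, 9, 10, 11 days — each gap is 1 larger than the previous one.
Next gap: 12 days. May 12, 2027 + 12 days = May 24, 2027.
Next gap: 13 days. May 24, 2027 + 13 days = June 6, 2027.
Next gap: 14 days. June 6, 2027 + 14 days = June 20, 2027.
Next gap: 15 days. June 20, 2027 + 15 days = July 5, 2027.
Next gap: 16 days. July 5, 2027 + 16 days = July 21, 2027.
Next gap: 17 days. July 21, 2027 + 17 days = August 7, 2027.
Next gap: 18 days. August 7, 2027 + 18 days = August 25, 2027.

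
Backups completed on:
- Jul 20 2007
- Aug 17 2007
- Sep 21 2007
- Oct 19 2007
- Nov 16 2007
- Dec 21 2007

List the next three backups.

All dates are Fridays, 28, 35, 28, 28, 35 days apart.
Specifically, the 3rd Friday of each month.
January 2008 — 3rd Friday is Jan 18 2008.
February 2008 — 3rd Friday is Feb 15 2008.
3rd Friday of March 2008: Mar 21 2008.

Jan 18 2008, Feb 15 2008, Mar 21 2008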